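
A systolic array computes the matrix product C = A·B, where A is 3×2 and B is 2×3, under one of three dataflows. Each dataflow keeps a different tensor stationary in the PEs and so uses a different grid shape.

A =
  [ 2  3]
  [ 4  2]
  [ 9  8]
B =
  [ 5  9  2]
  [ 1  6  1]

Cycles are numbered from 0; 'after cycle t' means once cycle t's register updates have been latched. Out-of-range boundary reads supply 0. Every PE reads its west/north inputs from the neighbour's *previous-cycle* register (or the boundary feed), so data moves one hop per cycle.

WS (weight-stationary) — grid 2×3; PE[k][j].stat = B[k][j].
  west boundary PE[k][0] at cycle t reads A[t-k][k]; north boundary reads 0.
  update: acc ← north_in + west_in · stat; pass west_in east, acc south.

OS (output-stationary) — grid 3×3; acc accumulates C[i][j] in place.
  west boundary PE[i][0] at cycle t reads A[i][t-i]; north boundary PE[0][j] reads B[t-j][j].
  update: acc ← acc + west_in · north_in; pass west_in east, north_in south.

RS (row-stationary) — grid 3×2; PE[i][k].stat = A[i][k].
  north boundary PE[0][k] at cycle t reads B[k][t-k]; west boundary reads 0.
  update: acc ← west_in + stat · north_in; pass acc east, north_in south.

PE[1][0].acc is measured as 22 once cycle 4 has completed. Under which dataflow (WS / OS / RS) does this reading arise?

dataflow = OS

— WS: 2×3; PE[1][0] trace:
  [0] (1,0) acc=0 (h:0 v:0)
  [1] (1,0) acc=13 (h:3 v:13)
  [2] (1,0) acc=22 (h:2 v:22)
  [3] (1,0) acc=53 (h:8 v:53)
  [4] (1,0) acc=0 (h:0 v:0)
— OS: 3×3; PE[1][0] trace:
  [0] (1,0) acc=0 (h:0 v:0)
  [1] (1,0) acc=20 (h:4 v:5)
  [2] (1,0) acc=22 (h:2 v:1)
  [3] (1,0) acc=22 (h:0 v:0)
  [4] (1,0) acc=22 (h:0 v:0)
— RS: 3×2; PE[1][0] trace:
  [0] (1,0) acc=0 (h:0 v:0)
  [1] (1,0) acc=20 (h:20 v:5)
  [2] (1,0) acc=36 (h:36 v:9)
  [3] (1,0) acc=8 (h:8 v:2)
  [4] (1,0) acc=0 (h:0 v:0)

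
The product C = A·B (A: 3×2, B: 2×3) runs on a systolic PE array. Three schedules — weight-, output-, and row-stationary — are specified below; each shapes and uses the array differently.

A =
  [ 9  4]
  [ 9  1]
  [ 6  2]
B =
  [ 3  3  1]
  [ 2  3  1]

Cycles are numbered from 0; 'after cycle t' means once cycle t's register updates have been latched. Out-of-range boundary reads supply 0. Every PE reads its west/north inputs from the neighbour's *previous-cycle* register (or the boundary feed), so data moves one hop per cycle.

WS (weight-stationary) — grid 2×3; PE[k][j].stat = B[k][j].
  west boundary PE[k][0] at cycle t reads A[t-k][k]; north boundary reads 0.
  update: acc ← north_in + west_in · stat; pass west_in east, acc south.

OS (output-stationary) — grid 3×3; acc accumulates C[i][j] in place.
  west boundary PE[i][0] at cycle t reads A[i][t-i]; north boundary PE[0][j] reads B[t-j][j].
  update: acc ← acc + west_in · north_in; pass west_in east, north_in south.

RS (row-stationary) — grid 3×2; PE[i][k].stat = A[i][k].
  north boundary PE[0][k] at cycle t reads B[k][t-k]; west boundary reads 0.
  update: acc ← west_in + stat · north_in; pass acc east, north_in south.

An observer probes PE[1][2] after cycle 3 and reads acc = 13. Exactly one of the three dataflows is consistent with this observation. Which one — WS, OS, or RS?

WS (2×3 grid), PE[1][2]:
  t=0 PE[1][2]: acc=0 h=0 v=0
  t=1 PE[1][2]: acc=0 h=0 v=0
  t=2 PE[1][2]: acc=0 h=0 v=0
  t=3 PE[1][2]: acc=13 h=4 v=13
OS (3×3 grid), PE[1][2]:
  t=0 PE[1][2]: acc=0 h=0 v=0
  t=1 PE[1][2]: acc=0 h=0 v=0
  t=2 PE[1][2]: acc=0 h=0 v=0
  t=3 PE[1][2]: acc=9 h=9 v=1
RS (3×2): PE[1][2] does not exist.

dataflow = WS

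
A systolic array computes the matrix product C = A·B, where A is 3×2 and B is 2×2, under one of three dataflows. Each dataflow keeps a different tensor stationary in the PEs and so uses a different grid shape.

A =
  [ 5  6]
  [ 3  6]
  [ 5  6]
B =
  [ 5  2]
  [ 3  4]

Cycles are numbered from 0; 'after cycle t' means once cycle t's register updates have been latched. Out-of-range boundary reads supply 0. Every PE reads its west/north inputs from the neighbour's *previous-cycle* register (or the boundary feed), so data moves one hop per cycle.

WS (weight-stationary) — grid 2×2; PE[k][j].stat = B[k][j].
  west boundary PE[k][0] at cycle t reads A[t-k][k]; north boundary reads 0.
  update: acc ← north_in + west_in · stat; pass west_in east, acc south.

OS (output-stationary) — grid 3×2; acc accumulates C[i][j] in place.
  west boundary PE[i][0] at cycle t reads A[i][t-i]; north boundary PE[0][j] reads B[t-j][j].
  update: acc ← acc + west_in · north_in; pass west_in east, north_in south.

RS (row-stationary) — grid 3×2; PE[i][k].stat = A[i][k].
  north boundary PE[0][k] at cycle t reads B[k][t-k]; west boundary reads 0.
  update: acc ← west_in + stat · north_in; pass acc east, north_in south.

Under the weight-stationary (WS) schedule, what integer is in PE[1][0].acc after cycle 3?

PE[1][0].acc = 43

Tracing WS — 2×2 array, target PE[1][0]:
  0: (0,0).acc=25  regs=<5,25>
  0: (1,0).acc=0  regs=<0,0>
  1: (0,0).acc=15  regs=<3,15>
  1: (1,0).acc=43  regs=<6,43>
  2: (0,0).acc=25  regs=<5,25>
  2: (1,0).acc=33  regs=<6,33>
  3: (0,0).acc=0  regs=<0,0>
  3: (1,0).acc=43  regs=<6,43>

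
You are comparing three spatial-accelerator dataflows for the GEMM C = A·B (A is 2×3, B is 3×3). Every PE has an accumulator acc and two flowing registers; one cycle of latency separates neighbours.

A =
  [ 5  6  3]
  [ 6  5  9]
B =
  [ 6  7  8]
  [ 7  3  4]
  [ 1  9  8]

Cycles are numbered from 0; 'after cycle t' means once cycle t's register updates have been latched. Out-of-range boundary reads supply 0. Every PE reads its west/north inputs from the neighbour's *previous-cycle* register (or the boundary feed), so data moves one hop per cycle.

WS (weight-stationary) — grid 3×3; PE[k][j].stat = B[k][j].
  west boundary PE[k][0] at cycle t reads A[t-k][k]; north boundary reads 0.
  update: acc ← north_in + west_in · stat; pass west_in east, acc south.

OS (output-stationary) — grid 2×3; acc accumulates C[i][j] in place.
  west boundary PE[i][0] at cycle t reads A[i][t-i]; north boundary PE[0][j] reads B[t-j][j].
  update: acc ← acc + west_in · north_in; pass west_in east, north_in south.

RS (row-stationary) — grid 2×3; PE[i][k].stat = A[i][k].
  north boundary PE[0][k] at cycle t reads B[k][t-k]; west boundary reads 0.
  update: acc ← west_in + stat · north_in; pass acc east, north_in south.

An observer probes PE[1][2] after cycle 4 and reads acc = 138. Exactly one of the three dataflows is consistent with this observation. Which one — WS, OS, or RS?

WS [3×3] PE[1][2] across cycles:
  [0] (1,2) acc=0 (h:0 v:0)
  [1] (1,2) acc=0 (h:0 v:0)
  [2] (1,2) acc=0 (h:0 v:0)
  [3] (1,2) acc=64 (h:6 v:64)
  [4] (1,2) acc=68 (h:5 v:68)
OS [2×3] PE[1][2] across cycles:
  [0] (1,2) acc=0 (h:0 v:0)
  [1] (1,2) acc=0 (h:0 v:0)
  [2] (1,2) acc=0 (h:0 v:0)
  [3] (1,2) acc=48 (h:6 v:8)
  [4] (1,2) acc=68 (h:5 v:4)
RS [2×3] PE[1][2] across cycles:
  [0] (1,2) acc=0 (h:0 v:0)
  [1] (1,2) acc=0 (h:0 v:0)
  [2] (1,2) acc=0 (h:0 v:0)
  [3] (1,2) acc=80 (h:80 v:1)
  [4] (1,2) acc=138 (h:138 v:9)

dataflow = RS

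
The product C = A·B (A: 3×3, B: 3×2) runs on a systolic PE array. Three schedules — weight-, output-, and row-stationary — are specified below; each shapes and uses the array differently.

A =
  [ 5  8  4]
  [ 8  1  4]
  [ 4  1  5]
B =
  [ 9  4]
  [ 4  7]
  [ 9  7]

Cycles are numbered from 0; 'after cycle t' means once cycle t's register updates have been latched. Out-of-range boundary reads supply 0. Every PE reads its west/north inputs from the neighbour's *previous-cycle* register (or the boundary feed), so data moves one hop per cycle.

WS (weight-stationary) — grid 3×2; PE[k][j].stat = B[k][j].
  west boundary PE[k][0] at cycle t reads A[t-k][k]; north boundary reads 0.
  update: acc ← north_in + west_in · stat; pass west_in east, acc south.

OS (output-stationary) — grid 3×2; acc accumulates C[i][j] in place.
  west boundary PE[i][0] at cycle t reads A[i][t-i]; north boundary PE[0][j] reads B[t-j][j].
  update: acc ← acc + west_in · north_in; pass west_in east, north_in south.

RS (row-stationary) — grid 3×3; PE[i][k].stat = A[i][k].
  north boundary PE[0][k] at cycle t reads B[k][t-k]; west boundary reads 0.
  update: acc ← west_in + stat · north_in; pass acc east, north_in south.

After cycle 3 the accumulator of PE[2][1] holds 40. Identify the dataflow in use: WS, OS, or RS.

dataflow = RS

Under WS (3×2), PE[2][1]:
  [0] (2,1) acc=0 (h:0 v:0)
  [1] (2,1) acc=0 (h:0 v:0)
  [2] (2,1) acc=0 (h:0 v:0)
  [3] (2,1) acc=104 (h:4 v:104)
Under OS (3×2), PE[2][1]:
  [0] (2,1) acc=0 (h:0 v:0)
  [1] (2,1) acc=0 (h:0 v:0)
  [2] (2,1) acc=0 (h:0 v:0)
  [3] (2,1) acc=16 (h:4 v:4)
Under RS (3×3), PE[2][1]:
  [0] (2,1) acc=0 (h:0 v:0)
  [1] (2,1) acc=0 (h:0 v:0)
  [2] (2,1) acc=0 (h:0 v:0)
  [3] (2,1) acc=40 (h:40 v:4)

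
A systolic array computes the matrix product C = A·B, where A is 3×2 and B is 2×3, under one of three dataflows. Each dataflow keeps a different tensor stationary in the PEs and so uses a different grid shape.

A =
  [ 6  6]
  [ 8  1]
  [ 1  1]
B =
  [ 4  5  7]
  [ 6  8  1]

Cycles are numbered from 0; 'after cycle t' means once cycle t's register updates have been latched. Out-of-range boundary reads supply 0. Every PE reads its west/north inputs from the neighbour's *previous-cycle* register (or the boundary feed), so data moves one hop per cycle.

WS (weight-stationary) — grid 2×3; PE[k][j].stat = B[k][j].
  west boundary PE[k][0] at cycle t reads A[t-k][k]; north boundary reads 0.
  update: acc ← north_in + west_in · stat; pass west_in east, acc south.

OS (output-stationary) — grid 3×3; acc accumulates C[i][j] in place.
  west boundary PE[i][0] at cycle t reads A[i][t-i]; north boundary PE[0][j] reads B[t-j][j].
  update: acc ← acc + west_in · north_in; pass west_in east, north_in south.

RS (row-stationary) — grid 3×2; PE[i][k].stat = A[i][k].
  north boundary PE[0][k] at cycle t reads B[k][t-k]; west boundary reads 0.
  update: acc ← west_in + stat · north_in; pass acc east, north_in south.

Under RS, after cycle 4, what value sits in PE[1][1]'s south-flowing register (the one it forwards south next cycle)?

RS (3×2). Following PE[1][1] plus its west/north inputs:
  [0] (0,1) acc=0 (h:0 v:0)
  [0] (1,0) acc=0 (h:0 v:0)
  [0] (1,1) acc=0 (h:0 v:0)
  [1] (0,1) acc=60 (h:60 v:6)
  [1] (1,0) acc=32 (h:32 v:4)
  [1] (1,1) acc=0 (h:0 v:0)
  [2] (0,1) acc=78 (h:78 v:8)
  [2] (1,0) acc=40 (h:40 v:5)
  [2] (1,1) acc=38 (h:38 v:6)
  [3] (0,1) acc=48 (h:48 v:1)
  [3] (1,0) acc=56 (h:56 v:7)
  [3] (1,1) acc=48 (h:48 v:8)
  [4] (0,1) acc=0 (h:0 v:0)
  [4] (1,0) acc=0 (h:0 v:0)
  [4] (1,1) acc=57 (h:57 v:1)

register = 1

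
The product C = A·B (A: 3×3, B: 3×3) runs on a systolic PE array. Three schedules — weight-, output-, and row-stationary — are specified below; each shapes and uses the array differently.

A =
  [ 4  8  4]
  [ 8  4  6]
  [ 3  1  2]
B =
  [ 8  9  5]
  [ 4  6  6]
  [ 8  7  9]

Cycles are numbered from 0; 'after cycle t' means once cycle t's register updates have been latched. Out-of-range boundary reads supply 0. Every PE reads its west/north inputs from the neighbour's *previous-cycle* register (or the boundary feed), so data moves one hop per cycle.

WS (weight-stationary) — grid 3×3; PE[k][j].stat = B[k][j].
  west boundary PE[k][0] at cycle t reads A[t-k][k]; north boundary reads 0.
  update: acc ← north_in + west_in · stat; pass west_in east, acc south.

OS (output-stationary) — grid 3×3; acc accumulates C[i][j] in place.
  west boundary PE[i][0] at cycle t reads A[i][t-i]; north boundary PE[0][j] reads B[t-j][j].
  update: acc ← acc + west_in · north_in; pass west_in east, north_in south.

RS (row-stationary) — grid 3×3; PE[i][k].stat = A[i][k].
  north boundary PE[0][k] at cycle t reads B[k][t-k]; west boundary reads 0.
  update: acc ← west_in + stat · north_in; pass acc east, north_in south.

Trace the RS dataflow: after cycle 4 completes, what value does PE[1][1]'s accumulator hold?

RS 3×3: PE[1][1] cycle-by-cycle (with neighbour feeds):
  cycle 0: PE[0][1] → acc 0, east 0, south 0
  cycle 0: PE[1][0] → acc 0, east 0, south 0
  cycle 0: PE[1][1] → acc 0, east 0, south 0
  cycle 1: PE[0][1] → acc 64, east 64, south 4
  cycle 1: PE[1][0] → acc 64, east 64, south 8
  cycle 1: PE[1][1] → acc 0, east 0, south 0
  cycle 2: PE[0][1] → acc 84, east 84, south 6
  cycle 2: PE[1][0] → acc 72, east 72, south 9
  cycle 2: PE[1][1] → acc 80, east 80, south 4
  cycle 3: PE[0][1] → acc 68, east 68, south 6
  cycle 3: PE[1][0] → acc 40, east 40, south 5
  cycle 3: PE[1][1] → acc 96, east 96, south 6
  cycle 4: PE[0][1] → acc 0, east 0, south 0
  cycle 4: PE[1][0] → acc 0, east 0, south 0
  cycle 4: PE[1][1] → acc 64, east 64, south 6

PE[1][1].acc = 64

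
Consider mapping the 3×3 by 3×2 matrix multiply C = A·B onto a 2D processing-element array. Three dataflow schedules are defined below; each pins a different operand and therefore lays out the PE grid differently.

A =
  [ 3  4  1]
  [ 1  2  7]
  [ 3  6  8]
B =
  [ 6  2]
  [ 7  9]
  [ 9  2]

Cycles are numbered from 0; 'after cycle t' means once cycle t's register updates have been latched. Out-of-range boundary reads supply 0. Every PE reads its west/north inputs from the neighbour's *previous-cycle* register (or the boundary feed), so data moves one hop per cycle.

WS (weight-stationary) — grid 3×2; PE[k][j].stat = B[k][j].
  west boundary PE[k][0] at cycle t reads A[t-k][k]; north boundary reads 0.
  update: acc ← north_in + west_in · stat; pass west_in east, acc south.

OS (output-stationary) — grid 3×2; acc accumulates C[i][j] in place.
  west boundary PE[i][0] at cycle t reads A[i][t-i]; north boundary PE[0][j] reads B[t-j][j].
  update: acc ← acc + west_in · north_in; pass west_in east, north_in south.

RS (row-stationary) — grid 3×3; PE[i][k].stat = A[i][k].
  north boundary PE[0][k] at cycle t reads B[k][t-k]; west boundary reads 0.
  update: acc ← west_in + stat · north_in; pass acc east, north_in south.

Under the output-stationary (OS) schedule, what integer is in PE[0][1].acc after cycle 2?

PE[0][1].acc = 42

OS on a 3×2 grid — tracing PE[0][1] and its feeders:
  @0  [0,0]  acc 18  |  →3  ↓6
  @0  [0,1]  acc 0  |  →0  ↓0
  @1  [0,0]  acc 46  |  →4  ↓7
  @1  [0,1]  acc 6  |  →3  ↓2
  @2  [0,0]  acc 55  |  →1  ↓9
  @2  [0,1]  acc 42  |  →4  ↓9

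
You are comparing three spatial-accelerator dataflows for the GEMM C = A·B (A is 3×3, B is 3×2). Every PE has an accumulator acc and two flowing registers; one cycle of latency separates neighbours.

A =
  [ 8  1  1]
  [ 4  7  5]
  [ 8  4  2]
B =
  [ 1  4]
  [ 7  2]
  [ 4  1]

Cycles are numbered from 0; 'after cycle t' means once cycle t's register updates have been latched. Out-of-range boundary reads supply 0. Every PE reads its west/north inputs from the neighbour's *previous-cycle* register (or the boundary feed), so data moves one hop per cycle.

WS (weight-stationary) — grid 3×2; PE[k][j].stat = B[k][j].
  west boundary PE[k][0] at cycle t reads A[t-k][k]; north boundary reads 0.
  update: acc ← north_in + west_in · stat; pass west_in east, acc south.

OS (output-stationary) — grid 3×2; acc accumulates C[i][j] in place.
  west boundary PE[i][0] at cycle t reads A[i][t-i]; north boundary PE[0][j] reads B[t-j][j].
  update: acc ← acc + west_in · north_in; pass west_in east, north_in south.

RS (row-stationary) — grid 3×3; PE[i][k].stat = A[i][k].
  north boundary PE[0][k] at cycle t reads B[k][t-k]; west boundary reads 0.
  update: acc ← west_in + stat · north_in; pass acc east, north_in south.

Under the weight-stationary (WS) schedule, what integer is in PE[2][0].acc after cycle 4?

PE[2][0].acc = 44

Tracing WS — 3×2 array, target PE[2][0]:
  step 0 · PE1,0: acc=0; fwd→0 fwd↓0
  step 0 · PE2,0: acc=0; fwd→0 fwd↓0
  step 1 · PE1,0: acc=15; fwd→1 fwd↓15
  step 1 · PE2,0: acc=0; fwd→0 fwd↓0
  step 2 · PE1,0: acc=53; fwd→7 fwd↓53
  step 2 · PE2,0: acc=19; fwd→1 fwd↓19
  step 3 · PE1,0: acc=36; fwd→4 fwd↓36
  step 3 · PE2,0: acc=73; fwd→5 fwd↓73
  step 4 · PE1,0: acc=0; fwd→0 fwd↓0
  step 4 · PE2,0: acc=44; fwd→2 fwd↓44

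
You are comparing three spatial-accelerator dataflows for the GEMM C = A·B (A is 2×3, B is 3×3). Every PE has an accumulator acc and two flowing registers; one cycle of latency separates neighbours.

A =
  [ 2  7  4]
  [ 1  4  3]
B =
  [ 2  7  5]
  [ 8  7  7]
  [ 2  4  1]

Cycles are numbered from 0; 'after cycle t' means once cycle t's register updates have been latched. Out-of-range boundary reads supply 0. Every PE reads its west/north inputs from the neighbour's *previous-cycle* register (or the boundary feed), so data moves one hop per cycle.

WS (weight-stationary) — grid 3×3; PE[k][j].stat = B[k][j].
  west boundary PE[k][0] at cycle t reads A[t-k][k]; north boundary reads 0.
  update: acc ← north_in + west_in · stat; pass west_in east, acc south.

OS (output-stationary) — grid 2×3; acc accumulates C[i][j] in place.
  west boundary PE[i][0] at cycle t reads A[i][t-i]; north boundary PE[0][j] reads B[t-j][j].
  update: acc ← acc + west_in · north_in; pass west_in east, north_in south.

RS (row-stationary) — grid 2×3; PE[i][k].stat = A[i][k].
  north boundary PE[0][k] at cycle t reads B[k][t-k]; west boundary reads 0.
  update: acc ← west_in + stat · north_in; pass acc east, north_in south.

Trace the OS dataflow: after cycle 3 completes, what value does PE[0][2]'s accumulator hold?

PE[0][2].acc = 59

OS on a 2×3 grid — tracing PE[0][2] and its feeders:
  0: (0,1).acc=0  regs=<0,0>
  0: (0,2).acc=0  regs=<0,0>
  1: (0,1).acc=14  regs=<2,7>
  1: (0,2).acc=0  regs=<0,0>
  2: (0,1).acc=63  regs=<7,7>
  2: (0,2).acc=10  regs=<2,5>
  3: (0,1).acc=79  regs=<4,4>
  3: (0,2).acc=59  regs=<7,7>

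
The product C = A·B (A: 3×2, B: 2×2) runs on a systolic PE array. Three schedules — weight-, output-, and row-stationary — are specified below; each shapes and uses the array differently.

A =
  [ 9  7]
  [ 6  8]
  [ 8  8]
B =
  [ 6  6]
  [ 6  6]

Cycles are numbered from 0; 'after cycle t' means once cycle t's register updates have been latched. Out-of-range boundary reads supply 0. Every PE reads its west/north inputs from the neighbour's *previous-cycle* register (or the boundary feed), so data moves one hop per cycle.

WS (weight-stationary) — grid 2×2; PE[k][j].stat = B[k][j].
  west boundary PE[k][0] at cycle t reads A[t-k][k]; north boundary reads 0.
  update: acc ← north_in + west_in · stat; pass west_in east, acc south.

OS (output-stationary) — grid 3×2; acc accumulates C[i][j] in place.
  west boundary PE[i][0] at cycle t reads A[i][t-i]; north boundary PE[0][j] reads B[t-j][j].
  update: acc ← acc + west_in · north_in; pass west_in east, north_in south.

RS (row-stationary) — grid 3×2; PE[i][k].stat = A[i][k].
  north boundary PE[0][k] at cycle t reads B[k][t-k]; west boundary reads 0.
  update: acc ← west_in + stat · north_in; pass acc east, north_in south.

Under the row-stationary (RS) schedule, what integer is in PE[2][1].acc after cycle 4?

PE[2][1].acc = 96

RS on a 3×2 grid — tracing PE[2][1] and its feeders:
  t=0 PE[1][1]: acc=0 h=0 v=0
  t=0 PE[2][0]: acc=0 h=0 v=0
  t=0 PE[2][1]: acc=0 h=0 v=0
  t=1 PE[1][1]: acc=0 h=0 v=0
  t=1 PE[2][0]: acc=0 h=0 v=0
  t=1 PE[2][1]: acc=0 h=0 v=0
  t=2 PE[1][1]: acc=84 h=84 v=6
  t=2 PE[2][0]: acc=48 h=48 v=6
  t=2 PE[2][1]: acc=0 h=0 v=0
  t=3 PE[1][1]: acc=84 h=84 v=6
  t=3 PE[2][0]: acc=48 h=48 v=6
  t=3 PE[2][1]: acc=96 h=96 v=6
  t=4 PE[1][1]: acc=0 h=0 v=0
  t=4 PE[2][0]: acc=0 h=0 v=0
  t=4 PE[2][1]: acc=96 h=96 v=6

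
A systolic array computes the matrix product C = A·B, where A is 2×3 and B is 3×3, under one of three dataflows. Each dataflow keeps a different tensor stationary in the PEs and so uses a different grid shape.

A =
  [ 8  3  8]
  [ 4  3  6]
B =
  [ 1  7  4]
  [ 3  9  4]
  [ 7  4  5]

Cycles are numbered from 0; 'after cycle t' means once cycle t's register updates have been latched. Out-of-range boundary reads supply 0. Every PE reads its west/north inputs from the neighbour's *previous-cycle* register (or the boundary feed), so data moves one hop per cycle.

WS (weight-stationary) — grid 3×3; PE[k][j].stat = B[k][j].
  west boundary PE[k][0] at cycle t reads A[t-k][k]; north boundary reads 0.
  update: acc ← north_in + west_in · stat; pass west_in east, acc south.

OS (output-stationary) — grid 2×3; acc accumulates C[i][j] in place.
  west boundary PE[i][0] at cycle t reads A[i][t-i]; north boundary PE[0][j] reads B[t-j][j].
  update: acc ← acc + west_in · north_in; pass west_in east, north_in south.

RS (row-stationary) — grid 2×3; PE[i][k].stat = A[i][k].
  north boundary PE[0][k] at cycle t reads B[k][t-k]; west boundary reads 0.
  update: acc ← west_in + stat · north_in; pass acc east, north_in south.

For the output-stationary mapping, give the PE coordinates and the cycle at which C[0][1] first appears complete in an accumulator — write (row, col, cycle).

(row, col, cycle) = (0, 1, 3)

OS — PE[0][1] is where C[0][1] collects:
  [0] (0,1) acc=0 (h:0 v:0)
  [1] (0,1) acc=56 (h:8 v:7)
  [2] (0,1) acc=83 (h:3 v:9)
  [3] (0,1) acc=115 (h:8 v:4)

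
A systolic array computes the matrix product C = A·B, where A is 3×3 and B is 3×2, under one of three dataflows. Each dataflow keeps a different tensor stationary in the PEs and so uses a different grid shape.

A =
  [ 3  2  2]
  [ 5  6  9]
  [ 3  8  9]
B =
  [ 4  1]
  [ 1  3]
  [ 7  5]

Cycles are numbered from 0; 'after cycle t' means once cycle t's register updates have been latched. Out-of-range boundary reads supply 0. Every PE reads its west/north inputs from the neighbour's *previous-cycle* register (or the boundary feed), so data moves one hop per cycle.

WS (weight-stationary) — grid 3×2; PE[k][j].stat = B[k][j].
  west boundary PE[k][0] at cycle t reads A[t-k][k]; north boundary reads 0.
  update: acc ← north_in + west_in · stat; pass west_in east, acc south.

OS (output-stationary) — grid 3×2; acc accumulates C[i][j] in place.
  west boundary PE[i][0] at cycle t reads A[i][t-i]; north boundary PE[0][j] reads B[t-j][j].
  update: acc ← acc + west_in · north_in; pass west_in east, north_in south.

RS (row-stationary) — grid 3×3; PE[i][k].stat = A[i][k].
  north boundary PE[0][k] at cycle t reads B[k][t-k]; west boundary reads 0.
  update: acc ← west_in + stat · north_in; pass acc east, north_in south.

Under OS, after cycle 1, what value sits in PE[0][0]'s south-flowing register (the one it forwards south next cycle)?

register = 1

OS 3×2: PE[0][0] cycle-by-cycle (with neighbour feeds):
  c0 r0c0: 12 / 3 / 4
  c1 r0c0: 14 / 2 / 1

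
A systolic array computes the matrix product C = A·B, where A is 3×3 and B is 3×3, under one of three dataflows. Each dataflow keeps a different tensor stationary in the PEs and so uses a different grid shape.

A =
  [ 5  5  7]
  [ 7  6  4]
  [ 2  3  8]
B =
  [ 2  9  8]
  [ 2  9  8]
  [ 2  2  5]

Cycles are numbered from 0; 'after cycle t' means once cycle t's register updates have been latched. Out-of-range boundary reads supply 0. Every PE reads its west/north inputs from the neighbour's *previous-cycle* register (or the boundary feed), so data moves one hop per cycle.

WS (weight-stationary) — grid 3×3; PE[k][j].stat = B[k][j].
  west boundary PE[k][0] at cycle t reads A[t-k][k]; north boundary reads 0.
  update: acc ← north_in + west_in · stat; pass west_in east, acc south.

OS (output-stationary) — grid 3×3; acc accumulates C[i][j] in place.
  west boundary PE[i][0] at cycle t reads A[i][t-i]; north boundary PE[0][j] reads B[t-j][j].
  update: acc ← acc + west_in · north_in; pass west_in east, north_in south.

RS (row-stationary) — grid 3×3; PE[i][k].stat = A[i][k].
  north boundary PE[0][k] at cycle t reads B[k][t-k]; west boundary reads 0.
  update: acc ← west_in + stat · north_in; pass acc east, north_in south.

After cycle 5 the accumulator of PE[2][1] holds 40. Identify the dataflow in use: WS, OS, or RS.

dataflow = RS

WS (3×3 grid), PE[2][1]:
  t=0 PE[2][1]: acc=0 h=0 v=0
  t=1 PE[2][1]: acc=0 h=0 v=0
  t=2 PE[2][1]: acc=0 h=0 v=0
  t=3 PE[2][1]: acc=104 h=7 v=104
  t=4 PE[2][1]: acc=125 h=4 v=125
  t=5 PE[2][1]: acc=61 h=8 v=61
OS (3×3 grid), PE[2][1]:
  t=0 PE[2][1]: acc=0 h=0 v=0
  t=1 PE[2][1]: acc=0 h=0 v=0
  t=2 PE[2][1]: acc=0 h=0 v=0
  t=3 PE[2][1]: acc=18 h=2 v=9
  t=4 PE[2][1]: acc=45 h=3 v=9
  t=5 PE[2][1]: acc=61 h=8 v=2
RS (3×3 grid), PE[2][1]:
  t=0 PE[2][1]: acc=0 h=0 v=0
  t=1 PE[2][1]: acc=0 h=0 v=0
  t=2 PE[2][1]: acc=0 h=0 v=0
  t=3 PE[2][1]: acc=10 h=10 v=2
  t=4 PE[2][1]: acc=45 h=45 v=9
  t=5 PE[2][1]: acc=40 h=40 v=8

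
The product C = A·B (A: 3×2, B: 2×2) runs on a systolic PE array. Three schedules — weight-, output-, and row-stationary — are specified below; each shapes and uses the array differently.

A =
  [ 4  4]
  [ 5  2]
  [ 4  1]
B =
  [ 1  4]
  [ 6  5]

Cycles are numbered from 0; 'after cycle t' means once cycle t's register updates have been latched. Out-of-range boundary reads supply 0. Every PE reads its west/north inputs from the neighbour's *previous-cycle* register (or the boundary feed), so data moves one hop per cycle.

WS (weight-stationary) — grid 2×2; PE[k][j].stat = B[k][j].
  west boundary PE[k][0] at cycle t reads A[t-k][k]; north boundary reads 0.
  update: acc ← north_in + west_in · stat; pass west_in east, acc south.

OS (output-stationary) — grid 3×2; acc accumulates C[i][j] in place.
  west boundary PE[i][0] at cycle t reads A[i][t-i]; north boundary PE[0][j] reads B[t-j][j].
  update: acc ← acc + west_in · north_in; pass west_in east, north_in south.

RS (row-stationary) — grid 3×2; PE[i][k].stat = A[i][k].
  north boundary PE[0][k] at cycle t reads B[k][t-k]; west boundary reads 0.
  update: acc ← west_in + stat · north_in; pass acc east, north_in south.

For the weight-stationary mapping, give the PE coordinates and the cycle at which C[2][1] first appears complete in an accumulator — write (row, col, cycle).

(row, col, cycle) = (1, 1, 4)

Under WS, C[2][1] lands at PE[1][1]:
  cycle 0: PE[1][1] → acc 0, east 0, south 0
  cycle 1: PE[1][1] → acc 0, east 0, south 0
  cycle 2: PE[1][1] → acc 36, east 4, south 36
  cycle 3: PE[1][1] → acc 30, east 2, south 30
  cycle 4: PE[1][1] → acc 21, east 1, south 21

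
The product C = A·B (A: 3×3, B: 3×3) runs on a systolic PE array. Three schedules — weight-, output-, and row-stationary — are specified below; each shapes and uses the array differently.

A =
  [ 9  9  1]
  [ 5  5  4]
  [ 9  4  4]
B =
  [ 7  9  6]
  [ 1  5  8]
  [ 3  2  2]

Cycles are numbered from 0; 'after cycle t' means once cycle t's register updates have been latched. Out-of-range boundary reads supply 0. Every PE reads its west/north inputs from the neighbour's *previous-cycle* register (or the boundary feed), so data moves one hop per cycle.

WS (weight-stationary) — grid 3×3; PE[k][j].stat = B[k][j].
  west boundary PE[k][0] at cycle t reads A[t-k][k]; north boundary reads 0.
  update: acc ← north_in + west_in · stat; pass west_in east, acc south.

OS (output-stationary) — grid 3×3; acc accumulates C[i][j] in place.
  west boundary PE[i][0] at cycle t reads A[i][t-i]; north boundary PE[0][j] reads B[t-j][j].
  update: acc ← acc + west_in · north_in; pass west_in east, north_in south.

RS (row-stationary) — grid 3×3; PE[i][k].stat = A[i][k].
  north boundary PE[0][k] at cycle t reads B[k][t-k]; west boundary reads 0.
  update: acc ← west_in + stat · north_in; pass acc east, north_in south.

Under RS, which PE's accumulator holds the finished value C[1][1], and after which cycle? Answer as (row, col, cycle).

RS: C[1][1] accumulates in PE[1][2]:
  0: (1,2).acc=0  regs=<0,0>
  1: (1,2).acc=0  regs=<0,0>
  2: (1,2).acc=0  regs=<0,0>
  3: (1,2).acc=52  regs=<52,3>
  4: (1,2).acc=78  regs=<78,2>

(row, col, cycle) = (1, 2, 4)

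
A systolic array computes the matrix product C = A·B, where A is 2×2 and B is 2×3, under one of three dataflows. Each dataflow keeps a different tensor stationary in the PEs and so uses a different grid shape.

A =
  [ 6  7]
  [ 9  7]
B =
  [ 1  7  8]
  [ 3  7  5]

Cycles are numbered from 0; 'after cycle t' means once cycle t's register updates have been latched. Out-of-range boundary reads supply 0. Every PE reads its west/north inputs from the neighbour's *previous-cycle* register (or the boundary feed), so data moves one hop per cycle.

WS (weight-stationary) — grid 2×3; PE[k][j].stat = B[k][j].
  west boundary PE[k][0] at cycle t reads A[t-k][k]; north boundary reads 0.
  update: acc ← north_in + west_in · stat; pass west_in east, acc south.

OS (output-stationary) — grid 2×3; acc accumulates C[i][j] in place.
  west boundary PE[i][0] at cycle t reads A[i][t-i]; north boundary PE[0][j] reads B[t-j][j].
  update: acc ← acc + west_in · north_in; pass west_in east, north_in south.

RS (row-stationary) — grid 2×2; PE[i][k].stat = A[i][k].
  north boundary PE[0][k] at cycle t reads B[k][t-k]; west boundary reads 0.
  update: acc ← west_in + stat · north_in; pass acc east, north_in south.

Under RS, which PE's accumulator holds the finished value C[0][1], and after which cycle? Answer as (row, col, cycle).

RS — PE[0][1] is where C[0][1] collects:
  [0] (0,1) acc=0 (h:0 v:0)
  [1] (0,1) acc=27 (h:27 v:3)
  [2] (0,1) acc=91 (h:91 v:7)

(row, col, cycle) = (0, 1, 2)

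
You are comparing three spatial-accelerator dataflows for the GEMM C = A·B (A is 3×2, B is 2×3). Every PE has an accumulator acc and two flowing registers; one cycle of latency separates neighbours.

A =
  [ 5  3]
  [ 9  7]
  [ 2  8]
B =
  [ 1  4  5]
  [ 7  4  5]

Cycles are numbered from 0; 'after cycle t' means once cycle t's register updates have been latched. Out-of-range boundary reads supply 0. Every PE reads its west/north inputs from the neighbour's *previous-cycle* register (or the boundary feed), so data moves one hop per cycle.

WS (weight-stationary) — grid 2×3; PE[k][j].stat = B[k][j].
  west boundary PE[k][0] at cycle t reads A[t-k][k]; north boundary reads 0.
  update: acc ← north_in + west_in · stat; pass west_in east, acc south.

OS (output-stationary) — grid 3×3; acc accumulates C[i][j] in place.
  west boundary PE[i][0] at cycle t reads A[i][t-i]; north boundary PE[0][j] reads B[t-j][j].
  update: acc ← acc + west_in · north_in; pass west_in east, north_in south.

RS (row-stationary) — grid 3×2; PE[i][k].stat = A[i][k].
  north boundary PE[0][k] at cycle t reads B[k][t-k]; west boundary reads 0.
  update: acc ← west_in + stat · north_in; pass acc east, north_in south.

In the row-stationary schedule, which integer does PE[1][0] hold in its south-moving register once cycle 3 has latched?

RS 3×2: PE[1][0] cycle-by-cycle (with neighbour feeds):
  0: (0,0).acc=5  regs=<5,1>
  0: (1,0).acc=0  regs=<0,0>
  1: (0,0).acc=20  regs=<20,4>
  1: (1,0).acc=9  regs=<9,1>
  2: (0,0).acc=25  regs=<25,5>
  2: (1,0).acc=36  regs=<36,4>
  3: (0,0).acc=0  regs=<0,0>
  3: (1,0).acc=45  regs=<45,5>

register = 5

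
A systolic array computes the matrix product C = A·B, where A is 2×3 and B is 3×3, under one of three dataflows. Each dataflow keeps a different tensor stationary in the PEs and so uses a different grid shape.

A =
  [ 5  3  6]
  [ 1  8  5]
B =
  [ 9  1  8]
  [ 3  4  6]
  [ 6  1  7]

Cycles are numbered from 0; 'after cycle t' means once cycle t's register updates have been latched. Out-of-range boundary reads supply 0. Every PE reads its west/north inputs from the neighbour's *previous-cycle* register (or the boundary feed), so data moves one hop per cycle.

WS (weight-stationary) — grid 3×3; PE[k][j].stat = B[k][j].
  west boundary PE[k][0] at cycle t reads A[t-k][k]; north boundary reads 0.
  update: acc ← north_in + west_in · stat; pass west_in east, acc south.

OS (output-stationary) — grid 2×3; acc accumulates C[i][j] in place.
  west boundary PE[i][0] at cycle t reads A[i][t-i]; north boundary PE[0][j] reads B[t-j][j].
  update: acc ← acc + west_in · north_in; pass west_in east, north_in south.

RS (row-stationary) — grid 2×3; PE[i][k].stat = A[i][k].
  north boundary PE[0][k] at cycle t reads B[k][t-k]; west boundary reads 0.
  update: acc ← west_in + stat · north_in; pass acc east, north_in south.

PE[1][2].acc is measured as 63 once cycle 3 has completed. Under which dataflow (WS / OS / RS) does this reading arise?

WS (3×3 grid), PE[1][2]:
  cycle 0: PE[1][2] → acc 0, east 0, south 0
  cycle 1: PE[1][2] → acc 0, east 0, south 0
  cycle 2: PE[1][2] → acc 0, east 0, south 0
  cycle 3: PE[1][2] → acc 58, east 3, south 58
OS (2×3 grid), PE[1][2]:
  cycle 0: PE[1][2] → acc 0, east 0, south 0
  cycle 1: PE[1][2] → acc 0, east 0, south 0
  cycle 2: PE[1][2] → acc 0, east 0, south 0
  cycle 3: PE[1][2] → acc 8, east 1, south 8
RS (2×3 grid), PE[1][2]:
  cycle 0: PE[1][2] → acc 0, east 0, south 0
  cycle 1: PE[1][2] → acc 0, east 0, south 0
  cycle 2: PE[1][2] → acc 0, east 0, south 0
  cycle 3: PE[1][2] → acc 63, east 63, south 6

dataflow = RS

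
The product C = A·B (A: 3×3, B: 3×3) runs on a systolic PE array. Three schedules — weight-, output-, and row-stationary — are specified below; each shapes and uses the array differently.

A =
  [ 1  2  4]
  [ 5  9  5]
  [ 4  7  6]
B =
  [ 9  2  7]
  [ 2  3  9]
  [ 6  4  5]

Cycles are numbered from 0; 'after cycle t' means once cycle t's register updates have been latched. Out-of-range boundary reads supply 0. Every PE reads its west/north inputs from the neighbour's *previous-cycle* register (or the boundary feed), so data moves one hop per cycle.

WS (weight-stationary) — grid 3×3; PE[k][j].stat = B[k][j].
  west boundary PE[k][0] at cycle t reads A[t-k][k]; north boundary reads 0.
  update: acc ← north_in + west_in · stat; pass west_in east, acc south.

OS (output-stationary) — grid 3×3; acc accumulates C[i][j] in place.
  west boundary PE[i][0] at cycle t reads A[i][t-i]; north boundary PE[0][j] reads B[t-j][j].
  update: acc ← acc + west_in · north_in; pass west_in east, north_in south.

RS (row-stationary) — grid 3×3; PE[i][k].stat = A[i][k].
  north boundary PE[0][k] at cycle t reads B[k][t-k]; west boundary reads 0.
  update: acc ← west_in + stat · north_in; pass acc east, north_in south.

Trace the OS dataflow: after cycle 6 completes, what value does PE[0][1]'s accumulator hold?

PE[0][1].acc = 24

Tracing OS — 3×3 array, target PE[0][1]:
  step 0 · PE0,0: acc=9; fwd→1 fwd↓9
  step 0 · PE0,1: acc=0; fwd→0 fwd↓0
  step 1 · PE0,0: acc=13; fwd→2 fwd↓2
  step 1 · PE0,1: acc=2; fwd→1 fwd↓2
  step 2 · PE0,0: acc=37; fwd→4 fwd↓6
  step 2 · PE0,1: acc=8; fwd→2 fwd↓3
  step 3 · PE0,0: acc=37; fwd→0 fwd↓0
  step 3 · PE0,1: acc=24; fwd→4 fwd↓4
  step 4 · PE0,0: acc=37; fwd→0 fwd↓0
  step 4 · PE0,1: acc=24; fwd→0 fwd↓0
  step 5 · PE0,0: acc=37; fwd→0 fwd↓0
  step 5 · PE0,1: acc=24; fwd→0 fwd↓0
  step 6 · PE0,0: acc=37; fwd→0 fwd↓0
  step 6 · PE0,1: acc=24; fwd→0 fwd↓0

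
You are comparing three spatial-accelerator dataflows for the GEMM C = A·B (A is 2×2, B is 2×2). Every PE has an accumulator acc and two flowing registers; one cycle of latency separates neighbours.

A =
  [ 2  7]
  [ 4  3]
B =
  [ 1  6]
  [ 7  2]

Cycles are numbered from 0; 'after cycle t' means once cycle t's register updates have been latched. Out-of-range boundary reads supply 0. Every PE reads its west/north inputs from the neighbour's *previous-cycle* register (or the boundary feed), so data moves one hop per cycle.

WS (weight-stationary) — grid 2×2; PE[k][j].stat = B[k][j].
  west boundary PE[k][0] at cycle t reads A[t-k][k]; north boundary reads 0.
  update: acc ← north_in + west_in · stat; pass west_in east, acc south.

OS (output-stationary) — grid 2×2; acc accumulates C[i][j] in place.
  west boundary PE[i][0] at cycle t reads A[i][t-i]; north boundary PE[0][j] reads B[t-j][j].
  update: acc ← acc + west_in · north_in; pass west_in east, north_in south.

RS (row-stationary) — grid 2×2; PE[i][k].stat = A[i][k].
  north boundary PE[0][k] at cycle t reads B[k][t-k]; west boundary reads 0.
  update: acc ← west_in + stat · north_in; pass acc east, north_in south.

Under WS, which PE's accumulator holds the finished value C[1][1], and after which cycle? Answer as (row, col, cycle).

WS: C[1][1] accumulates in PE[1][1]:
  t=0 PE[1][1]: acc=0 h=0 v=0
  t=1 PE[1][1]: acc=0 h=0 v=0
  t=2 PE[1][1]: acc=26 h=7 v=26
  t=3 PE[1][1]: acc=30 h=3 v=30

(row, col, cycle) = (1, 1, 3)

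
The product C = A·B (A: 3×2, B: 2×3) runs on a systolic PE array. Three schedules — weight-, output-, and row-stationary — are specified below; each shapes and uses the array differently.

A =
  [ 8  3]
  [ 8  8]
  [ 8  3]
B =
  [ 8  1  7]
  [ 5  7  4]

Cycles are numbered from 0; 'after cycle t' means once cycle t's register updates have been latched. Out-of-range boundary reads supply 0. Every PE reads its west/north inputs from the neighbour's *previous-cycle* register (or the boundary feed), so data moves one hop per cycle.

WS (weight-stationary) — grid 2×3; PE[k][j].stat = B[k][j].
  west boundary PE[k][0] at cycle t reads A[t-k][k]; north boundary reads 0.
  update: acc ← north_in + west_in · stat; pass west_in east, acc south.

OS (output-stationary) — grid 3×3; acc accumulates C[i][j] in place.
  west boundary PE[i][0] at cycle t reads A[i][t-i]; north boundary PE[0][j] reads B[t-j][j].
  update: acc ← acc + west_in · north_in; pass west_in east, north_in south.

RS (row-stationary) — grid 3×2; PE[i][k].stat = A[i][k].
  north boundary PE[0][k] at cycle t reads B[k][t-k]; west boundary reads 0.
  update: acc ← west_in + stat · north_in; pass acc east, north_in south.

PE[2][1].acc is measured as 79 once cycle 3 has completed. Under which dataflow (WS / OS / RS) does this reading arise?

dataflow = RS

WS (2×3): PE[2][1] does not exist.
— OS: 3×3; PE[2][1] trace:
  cycle 0: PE[2][1] → acc 0, east 0, south 0
  cycle 1: PE[2][1] → acc 0, east 0, south 0
  cycle 2: PE[2][1] → acc 0, east 0, south 0
  cycle 3: PE[2][1] → acc 8, east 8, south 1
— RS: 3×2; PE[2][1] trace:
  cycle 0: PE[2][1] → acc 0, east 0, south 0
  cycle 1: PE[2][1] → acc 0, east 0, south 0
  cycle 2: PE[2][1] → acc 0, east 0, south 0
  cycle 3: PE[2][1] → acc 79, east 79, south 5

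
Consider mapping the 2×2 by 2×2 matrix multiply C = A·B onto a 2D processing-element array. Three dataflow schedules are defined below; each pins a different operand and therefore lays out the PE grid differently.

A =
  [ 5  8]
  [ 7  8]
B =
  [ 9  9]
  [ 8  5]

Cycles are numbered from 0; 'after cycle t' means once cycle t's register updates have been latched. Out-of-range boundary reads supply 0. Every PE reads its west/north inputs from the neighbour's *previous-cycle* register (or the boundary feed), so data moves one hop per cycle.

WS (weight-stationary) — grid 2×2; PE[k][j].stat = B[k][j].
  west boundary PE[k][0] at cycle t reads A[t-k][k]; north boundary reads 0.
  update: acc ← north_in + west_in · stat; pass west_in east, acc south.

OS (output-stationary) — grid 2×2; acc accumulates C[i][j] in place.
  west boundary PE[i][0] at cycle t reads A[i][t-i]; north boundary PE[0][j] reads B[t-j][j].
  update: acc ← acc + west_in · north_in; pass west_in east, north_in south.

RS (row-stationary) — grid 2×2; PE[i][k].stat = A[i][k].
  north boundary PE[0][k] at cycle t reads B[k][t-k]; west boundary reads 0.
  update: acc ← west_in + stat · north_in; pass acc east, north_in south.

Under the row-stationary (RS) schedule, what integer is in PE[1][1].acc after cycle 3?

RS 2×2: PE[1][1] cycle-by-cycle (with neighbour feeds):
  after 0 — PE[0][1] acc=0, pass-E 0, pass-S 0
  after 0 — PE[1][0] acc=0, pass-E 0, pass-S 0
  after 0 — PE[1][1] acc=0, pass-E 0, pass-S 0
  after 1 — PE[0][1] acc=109, pass-E 109, pass-S 8
  after 1 — PE[1][0] acc=63, pass-E 63, pass-S 9
  after 1 — PE[1][1] acc=0, pass-E 0, pass-S 0
  after 2 — PE[0][1] acc=85, pass-E 85, pass-S 5
  after 2 — PE[1][0] acc=63, pass-E 63, pass-S 9
  after 2 — PE[1][1] acc=127, pass-E 127, pass-S 8
  after 3 — PE[0][1] acc=0, pass-E 0, pass-S 0
  after 3 — PE[1][0] acc=0, pass-E 0, pass-S 0
  after 3 — PE[1][1] acc=103, pass-E 103, pass-S 5

PE[1][1].acc = 103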